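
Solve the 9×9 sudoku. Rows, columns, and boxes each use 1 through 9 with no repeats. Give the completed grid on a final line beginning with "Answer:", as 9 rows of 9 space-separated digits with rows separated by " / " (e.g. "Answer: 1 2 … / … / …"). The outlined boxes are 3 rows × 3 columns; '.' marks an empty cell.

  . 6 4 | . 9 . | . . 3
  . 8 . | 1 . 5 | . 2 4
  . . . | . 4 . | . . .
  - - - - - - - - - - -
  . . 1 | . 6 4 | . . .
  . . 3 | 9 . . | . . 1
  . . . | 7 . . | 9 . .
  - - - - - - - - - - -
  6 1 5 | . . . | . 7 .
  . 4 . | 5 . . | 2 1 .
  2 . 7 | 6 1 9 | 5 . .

Step 1. [r3c8∈{5,6,8,9}] across col 8, 9 lands solely at r3c8 ⇒ r3c8=9.
Step 2. [r9c9∈{8}] r9c9's peers cover all but 8 ⇒ r9c9=8.
Step 3. [r3c6∈{2,3,6,7,8}] col 6 places 6 nowhere but r3c6, so r3c6=6.
Step 4. [r7c4∈{2,3,4,8}] col 4 places 4 nowhere but r7c4. So r7c4=4.
Step 5. [r5c7∈{4,6,7,8}] col 7 places 4 nowhere but r5c7. So r5c7=4.
Step 6. [r7c7∈{3}] only 3 remains possible at r7c7, so r7c7=3.
Step 7. [r5c8∈{5,6,8}] 6 has one home in row 5: r5c8 ⇒ r5c8=6.
Step 8. [r4c2∈{2,5,7,9}] r4c2 is the only open cell in col 2 admitting 9 ⇒ r4c2=9.
Step 9. [r3c3∈{2}] nothing but 2 survives at r3c3 ⇒ r3c3=2.
Step 10. [r6c6∈{1,2,3,8}] row 6 places 1 nowhere but r6c6. So r6c6=1.
Step 11. [r8c6∈{3,7,8}] in col 6, 3 fits only at r8c6. So r8c6=3.
Step 12. [r1c6∈{2,7,8}] in col 6, 7 fits only at r1c6 ⇒ r1c6=7.
Step 13. [r2c5∈{3}] nothing but 3 survives at r2c5 ⇒ r2c5=3.
Step 14. [r3c1∈{1,3,5,7}] col 1 places 3 nowhere but r3c1. So r3c1=3.
Step 15. [r3c7∈{1,7,8}] row 3 places 1 nowhere but r3c7. So r3c7=1.
Step 16. [r1c7∈{8}] only 8 remains possible at r1c7, so r1c7=8.
Step 17. [r1c8∈{5}] nothing but 5 survives at r1c8, so r1c8=5.
Step 18. [r3c9∈{7}] only 7 remains possible at r3c9 ⇒ r3c9=7.
Step 19. [r5c2∈{2,5,7}] r5c2 is the only open cell in col 2 admitting 7 ⇒ r5c2=7.
Step 20. [r4c4∈{2,3,8}] r4c4 is the only open cell in col 4 admitting 3 ⇒ r4c4=3.
Step 21. [r6c2∈{2,5}] in col 2, 2 fits only at r6c2. So r6c2=2.
Step 22. [r6c9∈{5}] only 5 remains possible at r6c9 ⇒ r6c9=5.
Step 23. [r6c5∈{8}] r6c5 is down to just 8, so r6c5=8.
Step 24. [r5c1∈{5,8}] in row 5, 8 fits only at r5c1. So r5c1=8.
Step 25. [r8c1∈{9}] only 9 remains possible at r8c1. So r8c1=9.
Step 26. [r5c6∈{2}] only 2 remains possible at r5c6. So r5c6=2.
Step 27. [r2c3∈{9}] r2c3 has the single candidate 9 ⇒ r2c3=9.
Step 28. [r2c1∈{7}] r2c1 is down to just 7. So r2c1=7.
Step 29. [r7c5∈{2}] r7c5's peers cover all but 2 ⇒ r7c5=2.
Step 30. [r4c7∈{7}] only 7 remains possible at r4c7 ⇒ r4c7=7.
Step 31. [r1c1∈{1}] only 1 remains possible at r1c1, so r1c1=1.
Step 32. [r2c7∈{6}] r2c7 has the single candidate 6, so r2c7=6.
Step 33. [r8c9∈{6}] r8c9 is down to just 6, so r8c9=6.
Step 34. [r9c2∈{3}] r9c2 is down to just 3 ⇒ r9c2=3.
Step 35. [r6c8∈{3}] nothing but 3 survives at r6c8 ⇒ r6c8=3.
Step 36. [r3c2∈{5}] r3c2 has the single candidate 5, so r3c2=5.
Step 37. [r8c5∈{7}] r8c5's peers cover all but 7. So r8c5=7.
Step 38. [r8c3∈{8}] r8c3 is down to just 8 ⇒ r8c3=8.
Step 39. [r3c4∈{8}] only 8 remains possible at r3c4 ⇒ r3c4=8.
Step 40. [r6c1∈{4}] only 4 remains possible at r6c1 ⇒ r6c1=4.
Step 41. [r4c8∈{8}] r4c8's peers cover all but 8 ⇒ r4c8=8.
Step 42. [r7c9∈{9}] r7c9 has the single candidate 9. So r7c9=9.
Step 43. [r7c6∈{8}] r7c6's peers cover all but 8. So r7c6=8.
Step 44. [r5c5∈{5}] r5c5's peers cover all but 5. So r5c5=5.
Step 45. [r1c4∈{2}] nothing but 2 survives at r1c4. So r1c4=2.
Step 46. [r9c8∈{4}] r9c8's peers cover all but 4. So r9c8=4.
Step 47. [r4c9∈{2}] r4c9 has the single candidate 2 ⇒ r4c9=2.
Step 48. [r4c1∈{5}] r4c1's peers cover all but 5. So r4c1=5.
Step 49. [r6c3∈{6}] r6c3's peers cover all but 6, so r6c3=6.

Answer: 1 6 4 2 9 7 8 5 3 / 7 8 9 1 3 5 6 2 4 / 3 5 2 8 4 6 1 9 7 / 5 9 1 3 6 4 7 8 2 / 8 7 3 9 5 2 4 6 1 / 4 2 6 7 8 1 9 3 5 / 6 1 5 4 2 8 3 7 9 / 9 4 8 5 7 3 2 1 6 / 2 3 7 6 1 9 5 4 8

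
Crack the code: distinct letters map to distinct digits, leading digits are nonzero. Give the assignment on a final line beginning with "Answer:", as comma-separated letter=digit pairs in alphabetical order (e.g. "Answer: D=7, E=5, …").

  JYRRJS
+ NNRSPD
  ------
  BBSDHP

Step 1. [col 1: S + D ≡ P (mod 10)] no forcing yet in column 1 (carry-in 0); S=5 is free and consistent — try it. So S=5.
Step 2. [col 1: S + D ≡ P (mod 10)] column 1 (S + D ≡ P (mod 10), carry-in 0) doesn't pin D yet; pick D=3 and continue ⇒ D=3.
Step 3. [col 1: S + D ≡ P (mod 10)] column 1: given S=5, D=3, carry-in 0, and digits 3,5 already taken and all letters distinct, S+D≡P (mod 10) forces P=8. So P=8.
Step 4. [col 2: J + P ≡ H (mod 10)] column 2 (J + P ≡ H (mod 10), carry-in 0) doesn't pin J yet; pick J=2 and continue, so J=2.
Step 5. [col 2: J + P ≡ H (mod 10)] column 2 reads J+P+carry(0)=H with J=2, P=8; with digits 2,3,5,8 already taken and all letters distinct, the only value for H is 0, so H=0.
Step 6. [col 3: R + S ≡ D (mod 10)] in column 3 we have R+S≡D with carry-in 1; given S=5, D=3 and digits 0,2,3,5,8 already taken and all letters distinct, that pins R to 7. So R=7.
Step 7. [col 5: Y + N ≡ B (mod 10)] Y=1 is one option consistent with column 5 (Y + N ≡ B (mod 10), carry-in 1) — take it, so Y=1.
Step 8. [col 5: Y + N ≡ B (mod 10)] column 5 reads Y+N+carry(1)=B with Y=1; with digits 0,1,2,3,5,7,8 already taken and all letters distinct, the only value for B is 6. So B=6.
Step 9. [col 5: Y + N ≡ B (mod 10)] column 5: given Y=1, B=6, carry-in 1, and digits 0,1,2,3,5,6,7,8 already taken and all letters distinct, Y+N≡B (mod 10) forces N=4, so N=4.

Answer: B=6, D=3, H=0, J=2, N=4, P=8, R=7, S=5, Y=1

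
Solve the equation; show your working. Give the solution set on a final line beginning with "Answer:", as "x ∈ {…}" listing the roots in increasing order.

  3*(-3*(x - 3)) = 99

Step 1. [3*(-3*(x - 3)) = 99] leading coefficient 3: divide by 3, so div: -3*(x - 3) = 33.
Step 2. [-3*(x - 3) = 33] -3 out front; divide by -3 ⇒ div: x - 3 = -11.
Step 3. [x - 3 = -11] the outer -3 inverts by adding 3. So sub: x = -8.

Answer: x ∈ {-8}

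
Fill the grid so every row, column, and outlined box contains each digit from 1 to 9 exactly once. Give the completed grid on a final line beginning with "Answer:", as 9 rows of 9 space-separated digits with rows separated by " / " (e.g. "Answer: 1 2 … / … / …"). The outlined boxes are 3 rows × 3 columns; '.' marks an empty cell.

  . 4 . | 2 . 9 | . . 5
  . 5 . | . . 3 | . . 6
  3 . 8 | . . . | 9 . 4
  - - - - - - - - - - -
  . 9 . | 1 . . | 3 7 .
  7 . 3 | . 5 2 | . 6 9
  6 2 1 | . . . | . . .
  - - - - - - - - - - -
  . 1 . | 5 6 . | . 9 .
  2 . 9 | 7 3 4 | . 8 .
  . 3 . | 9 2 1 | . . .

Step 1. [r6c9∈{8}] only 8 remains possible at r6c9. So r6c9=8.
Step 2. [r3c2∈{6,7}] 7 has one home in col 2: r3c2. So r3c2=7.
Step 3. [r8c7∈{1,5,6}] across row 8, 5 lands solely at r8c7, so r8c7=5.
Step 4. [r6c7∈{4}] r6c7 is down to just 4, so r6c7=4.
Step 5. [r9c9∈{7}] r9c9's peers cover all but 7, so r9c9=7.
Step 6. [r1c1∈{1}] r1c1 is down to just 1, so r1c1=1.
Step 7. [r9c1∈{4,5,8}] across row 9, 8 lands solely at r9c1, so r9c1=8.
Step 8. [r7c1∈{4}] r7c1 has the single candidate 4, so r7c1=4.
Step 9. [r5c4∈{4,8}] row 5 places 4 nowhere but r5c4, so r5c4=4.
Step 10. [r3c8∈{1,2}] in row 3, 2 fits only at r3c8. So r3c8=2.
Step 11. [r2c5∈{1,4,7,8}] r2c5 is the only open cell in row 2 admitting 4. So r2c5=4.
Step 12. [r1c5∈{7,8}] across box 2, 7 lands solely at r1c5. So r1c5=7.
Step 13. [r9c3∈{5,6}] 5 has one home in row 9: r9c3 ⇒ r9c3=5.
Step 14. [r4c6∈{6,8}] 6 has one home in row 4: r4c6. So r4c6=6.
Step 15. [r2c7∈{1,7,8}] 7 has one home in row 2: r2c7, so r2c7=7.
Step 16. [r7c9∈{2,3}] r7c9 is the only open cell in row 7 admitting 3, so r7c9=3.
Step 17. [r5c7∈{1}] r5c7's peers cover all but 1 ⇒ r5c7=1.
Step 18. [r4c9∈{2}] only 2 remains possible at r4c9. So r4c9=2.
Step 19. [r7c6∈{8}] nothing but 8 survives at r7c6, so r7c6=8.
Step 20. [r4c3∈{4}] r4c3 has the single candidate 4 ⇒ r4c3=4.
Step 21. [r1c7∈{8}] r1c7's peers cover all but 8, so r1c7=8.
Step 22. [r6c5∈{9}] r6c5's peers cover all but 9 ⇒ r6c5=9.
Step 23. [r2c8∈{1}] only 1 remains possible at r2c8 ⇒ r2c8=1.
Step 24. [r2c3∈{2}] r2c3 is down to just 2. So r2c3=2.
Step 25. [r4c5∈{8}] only 8 remains possible at r4c5 ⇒ r4c5=8.
Step 26. [r2c4∈{8}] nothing but 8 survives at r2c4 ⇒ r2c4=8.
Step 27. [r3c6∈{5}] r3c6's peers cover all but 5 ⇒ r3c6=5.
Step 28. [r3c4∈{6}] only 6 remains possible at r3c4. So r3c4=6.
Step 29. [r7c7∈{2}] r7c7 is down to just 2. So r7c7=2.
Step 30. [r6c6∈{7}] r6c6 has the single candidate 7. So r6c6=7.
Step 31. [r8c9∈{1}] r8c9's peers cover all but 1, so r8c9=1.
Step 32. [r7c3∈{7}] r7c3 has the single candidate 7. So r7c3=7.
Step 33. [r9c7∈{6}] nothing but 6 survives at r9c7. So r9c7=6.
Step 34. [r3c5∈{1}] r3c5 is down to just 1. So r3c5=1.
Step 35. [r8c2∈{6}] r8c2 is down to just 6 ⇒ r8c2=6.
Step 36. [r5c2∈{8}] r5c2 is down to just 8, so r5c2=8.
Step 37. [r1c8∈{3}] only 3 remains possible at r1c8. So r1c8=3.
Step 38. [r2c1∈{9}] only 9 remains possible at r2c1 ⇒ r2c1=9.
Step 39. [r1c3∈{6}] nothing but 6 survives at r1c3 ⇒ r1c3=6.
Step 40. [r9c8∈{4}] r9c8 has the single candidate 4, so r9c8=4.
Step 41. [r4c1∈{5}] nothing but 5 survives at r4c1. So r4c1=5.
Step 42. [r6c8∈{5}] only 5 remains possible at r6c8 ⇒ r6c8=5.
Step 43. [r6c4∈{3}] r6c4's peers cover all but 3. So r6c4=3.

Answer: 1 4 6 2 7 9 8 3 5 / 9 5 2 8 4 3 7 1 6 / 3 7 8 6 1 5 9 2 4 / 5 9 4 1 8 6 3 7 2 / 7 8 3 4 5 2 1 6 9 / 6 2 1 3 9 7 4 5 8 / 4 1 7 5 6 8 2 9 3 / 2 6 9 7 3 4 5 8 1 / 8 3 5 9 2 1 6 4 7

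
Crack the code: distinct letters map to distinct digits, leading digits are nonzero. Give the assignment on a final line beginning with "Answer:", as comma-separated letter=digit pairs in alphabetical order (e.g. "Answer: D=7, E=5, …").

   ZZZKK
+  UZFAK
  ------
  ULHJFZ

Step 1. [col 1: K + K ≡ Z (mod 10)] no forcing yet in column 1 (carry-in 0); Z=8 is free and consistent — try it. So Z=8.
Step 2. [col 1: K + K ≡ Z (mod 10)] no forcing yet in column 1 (carry-in 0); K=4 is free and consistent — try it ⇒ K=4.
Step 3. [U] adding two 5-digit numbers gives at most 5+1 digits, and here it does — U is that final carry and must be 1 ⇒ U=1.
Step 4. [col 2: K + A ≡ F (mod 10)] no forcing yet in column 2 (carry-in 0); F=3 is free and consistent — try it ⇒ F=3.
Step 5. [col 2: K + A ≡ F (mod 10)] column 2 reads K+A+carry(0)=F with K=4, F=3; with digits 1,3,4,8 already taken and all letters distinct, the only value for A is 9 ⇒ A=9.
Step 6. [col 3: Z + F ≡ J (mod 10)] column 3: given Z=8, F=3, carry-in 1, and digits 1,3,4,8,9 already taken and all letters distinct, Z+F≡J (mod 10) forces J=2, so J=2.
Step 7. [col 4: Z + Z ≡ H (mod 10)] in column 4 we have Z+Z≡H with carry-in 1; given Z=8 and digits 1,2,3,4,8,9 already taken and all letters distinct, that pins H to 7. So H=7.
Step 8. [col 5: Z + U ≡ L (mod 10)] column 5 reads Z+U+carry(1)=L with Z=8, U=1; with digits 1,2,3,4,7,8,9 already taken and all letters distinct, the only value for L is 0. So L=0.

Answer: A=9, F=3, H=7, J=2, K=4, L=0, U=1, Z=8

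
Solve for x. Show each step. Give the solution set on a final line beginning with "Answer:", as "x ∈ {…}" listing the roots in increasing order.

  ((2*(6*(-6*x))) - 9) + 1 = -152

Step 1. [((2*(6*(-6*x))) - 9) + 1 = -152] peel the +1: subtract 1 from each side. So sub: (2*(6*(-6*x))) - 9 = -153.
Step 2. [(2*(6*(-6*x))) - 9 = -153] 9 comes off first (add 9) ⇒ sub: 2*(6*(-6*x)) = -144.
Step 3. [2*(6*(-6*x)) = -144] LHS = 2·(…); ÷2 both sides ⇒ div: 6*(-6*x) = -72.
Step 4. [6*(-6*x) = -72] LHS = 6·(…); ÷6 both sides ⇒ div: -6*x = -12.
Step 5. [-6*x = -12] leading coefficient -6: divide by -6, so div: x = 2.

Answer: x ∈ {2}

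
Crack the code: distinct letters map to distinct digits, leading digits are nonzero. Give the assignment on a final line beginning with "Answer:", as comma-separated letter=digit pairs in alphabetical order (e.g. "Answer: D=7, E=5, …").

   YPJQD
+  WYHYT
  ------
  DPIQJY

Step 1. [col 1: D + T ≡ Y (mod 10)] no forcing yet in column 1 (carry-in 0); D=1 is free and consistent — try it. So D=1.
Step 2. [col 1: D + T ≡ Y (mod 10)] no forcing yet in column 1 (carry-in 0); Y=4 is free and consistent — try it. So Y=4.
Step 3. [col 1: D + T ≡ Y (mod 10)] column 1: given D=1, Y=4, carry-in 0, and digits 1,4 already taken and all letters distinct, D+T≡Y (mod 10) forces T=3 ⇒ T=3.
Step 4. [col 2: Q + Y ≡ J (mod 10)] several values work for J in column 2 (Q + Y ≡ J (mod 10), carry-in 0); try J=9 ⇒ J=9.
Step 5. [col 2: Q + Y ≡ J (mod 10)] column 2: given Y=4, J=9, carry-in 0, and digits 1,3,4,9 already taken and all letters distinct, Q+Y≡J (mod 10) forces Q=5 ⇒ Q=5.
Step 6. [col 3: J + H ≡ Q (mod 10)] column 3 reads J+H+carry(0)=Q with J=9, Q=5; with digits 1,3,4,5,9 already taken and all letters distinct, the only value for H is 6, so H=6.
Step 7. [col 4: P + Y ≡ I (mod 10)] several values work for I in column 4 (P + Y ≡ I (mod 10), carry-in 1); try I=7, so I=7.
Step 8. [col 4: P + Y ≡ I (mod 10)] from column 4 (Y=4, I=7, carry-in 1, digits 1,3,4,5,6,7,9 already taken and all letters distinct): P must equal 2. So P=2.
Step 9. [col 5: Y + W ≡ P (mod 10)] column 5: given Y=4, P=2, carry-in 0, and digits 1,2,3,4,5,6,7,9 already taken and all letters distinct, Y+W≡P (mod 10) forces W=8. So W=8.

Answer: D=1, H=6, I=7, J=9, P=2, Q=5, T=3, W=8, Y=4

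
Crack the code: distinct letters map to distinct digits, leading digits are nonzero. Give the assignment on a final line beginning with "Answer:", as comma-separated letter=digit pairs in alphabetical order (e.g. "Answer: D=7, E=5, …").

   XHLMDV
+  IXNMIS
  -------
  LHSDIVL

Step 1. [col 1: V + S ≡ L (mod 10)] several values work for S in column 1 (V + S ≡ L (mod 10), carry-in 0); try S=4 ⇒ S=4.
Step 2. [col 1: V + S ≡ L (mod 10)] V=7 is one option consistent with column 1 (V + S ≡ L (mod 10), carry-in 0) — take it, so V=7.
Step 3. [col 1: V + S ≡ L (mod 10)] in column 1 we have V+S≡L with carry-in 0; given V=7, S=4 and digits 4,7 already taken and all letters distinct, that pins L to 1, so L=1.
Step 4. [col 2: D + I ≡ V (mod 10)] no forcing yet in column 2 (carry-in 1); D=0 is free and consistent — try it ⇒ D=0.
Step 5. [col 2: D + I ≡ V (mod 10)] column 2 reads D+I+carry(1)=V with D=0, V=7; with digits 0,1,4,7 already taken and all letters distinct, the only value for I is 6, so I=6.
Step 6. [col 3: M + M ≡ I (mod 10)] several values work for M in column 3 (M + M ≡ I (mod 10), carry-in 0); try M=3, so M=3.
Step 7. [col 4: L + N ≡ D (mod 10)] column 4 reads L+N+carry(0)=D with L=1, D=0; with digits 0,1,3,4,6,7 already taken and all letters distinct, the only value for N is 9. So N=9.
Step 8. [col 5: H + X ≡ S (mod 10)] several values work for H in column 5 (H + X ≡ S (mod 10), carry-in 1); try H=5, so H=5.
Step 9. [col 5: H + X ≡ S (mod 10)] column 5: given H=5, S=4, carry-in 1, and digits 0,1,3,4,5,6,7,9 already taken and all letters distinct, H+X≡S (mod 10) forces X=8, so X=8.

Answer: D=0, H=5, I=6, L=1, M=3, N=9, S=4, V=7, X=8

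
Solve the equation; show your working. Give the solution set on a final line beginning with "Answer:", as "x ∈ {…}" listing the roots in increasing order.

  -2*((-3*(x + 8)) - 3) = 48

Step 1. [-2*((-3*(x + 8)) - 3) = 48] leading coefficient -2: divide by -2 ⇒ div: (-3*(x + 8)) - 3 = -24.
Step 2. [(-3*(x + 8)) - 3 = -24] peel the -3: add 3 from each side, so sub: -3*(x + 8) = -21.
Step 3. [-3*(x + 8) = -21] LHS = -3·(…); ÷-3 both sides ⇒ div: x + 8 = 7.
Step 4. [x + 8 = 7] subtract 8: x sits inside (… + 8). So sub: x = -1.

Answer: x ∈ {-1}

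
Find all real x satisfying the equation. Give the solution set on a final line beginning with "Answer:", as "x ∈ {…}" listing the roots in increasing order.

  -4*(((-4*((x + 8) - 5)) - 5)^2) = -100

Step 1. [-4*(((-4*((x + 8) - 5)) - 5)^2) = -100] LHS = -4·(…); ÷-4 both sides. So div: ((-4*((x + 8) - 5)) - 5)^2 = 25.
Step 2. [((-4*((x + 8) - 5)) - 5)^2 = 25] 25 ≥ 0, LHS is (·)² — take ±√, so sqrt: (-4*((x + 8) - 5)) - 5 = 5 or -5.
Step 3. [(-4*((x + 8) - 5)) - 5 = 5 or -5] -5 is outermost — add 5 both sides ⇒ sub: -4*((x + 8) - 5) = 10 or 0.
Step 4. [-4*((x + 8) - 5) = 10 or 0] -4·(inner) — divide through by -4 ⇒ div: (x + 8) - 5 = -5/2 or 0.
Step 5. [(x + 8) - 5 = -5/2 or 0] 5 comes off first (add 5), so sub: x + 8 = 5/2 or 5.
Step 6. [x + 8 = 5/2 or 5] the outer +8 inverts by subtracting 8, so sub: x = -11/2 or -3.

Answer: x ∈ {-11/2, -3}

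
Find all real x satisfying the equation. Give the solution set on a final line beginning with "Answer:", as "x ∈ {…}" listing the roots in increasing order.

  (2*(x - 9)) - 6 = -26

Step 1. [(2*(x - 9)) - 6 = -26] 2 | LHS and 2 | -26: pull 2 out ⇒ factor: (x - 9) - 3 = -13.
Step 2. [(x - 9) - 3 = -13] peel the -3: add 3 from each side ⇒ sub: x - 9 = -10.
Step 3. [x - 9 = -10] peel the -9: add 9 from each side. So sub: x = -1.

Answer: x ∈ {-1}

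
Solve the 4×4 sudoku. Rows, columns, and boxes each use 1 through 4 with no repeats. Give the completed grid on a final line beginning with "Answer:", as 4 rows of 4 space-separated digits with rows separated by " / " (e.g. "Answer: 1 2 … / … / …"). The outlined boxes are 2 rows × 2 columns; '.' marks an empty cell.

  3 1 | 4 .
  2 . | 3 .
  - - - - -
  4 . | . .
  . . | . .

Step 1. [r4c4∈{1,2,3,4}] r4c4 is the only open cell in row 4 admitting 4. So r4c4=4.
Step 2. [r3c4∈{1,2,3}] 3 has one home in col 4: r3c4, so r3c4=3.
Step 3. [r3c2∈{2}] only 2 remains possible at r3c2, so r3c2=2.
Step 4. [r4c3∈{1,2}] 2 has one home in row 4: r4c3. So r4c3=2.
Step 5. [r2c2∈{4}] r2c2 has the single candidate 4 ⇒ r2c2=4.
Step 6. [r4c2∈{3}] only 3 remains possible at r4c2 ⇒ r4c2=3.
Step 7. [r1c4∈{2}] r1c4 has the single candidate 2, so r1c4=2.
Step 8. [r4c1∈{1}] r4c1's peers cover all but 1. So r4c1=1.
Step 9. [r3c3∈{1}] r3c3 has the single candidate 1, so r3c3=1.
Step 10. [r2c4∈{1}] r2c4 has the single candidate 1, so r2c4=1.

Answer: 3 1 4 2 / 2 4 3 1 / 4 2 1 3 / 1 3 2 4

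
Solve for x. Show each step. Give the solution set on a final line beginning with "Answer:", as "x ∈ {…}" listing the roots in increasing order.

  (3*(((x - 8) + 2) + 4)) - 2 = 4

Step 1. [(3*(((x - 8) + 2) + 4)) - 2 = 4] 2 comes off first (add 2). So sub: 3*(((x - 8) + 2) + 4) = 6.
Step 2. [3*(((x - 8) + 2) + 4) = 6] 3 out front; divide by 3, so div: ((x - 8) + 2) + 4 = 2.
Step 3. [((x - 8) + 2) + 4 = 2] peel the +4: subtract 4 from each side, so sub: (x - 8) + 2 = -2.
Step 4. [(x - 8) + 2 = -2] the outer +2 inverts by subtracting 2, so sub: x - 8 = -4.
Step 5. [x - 8 = -4] the outer -8 inverts by adding 8 ⇒ sub: x = 4.

Answer: x ∈ {4}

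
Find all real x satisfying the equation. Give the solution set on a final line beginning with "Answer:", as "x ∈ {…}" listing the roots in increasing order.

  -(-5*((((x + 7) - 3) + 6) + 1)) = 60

Step 1. [-(-5*((((x + 7) - 3) + 6) + 1)) = 60] leading − — multiply by −1, so neg: -5*((((x + 7) - 3) + 6) + 1) = -60.
Step 2. [-5*((((x + 7) - 3) + 6) + 1) = -60] leading coefficient -5: divide by -5, so div: (((x + 7) - 3) + 6) + 1 = 12.
Step 3. [(((x + 7) - 3) + 6) + 1 = 12] subtract 1: x sits inside (… + 1). So sub: ((x + 7) - 3) + 6 = 11.
Step 4. [((x + 7) - 3) + 6 = 11] subtract 6: x sits inside (… + 6) ⇒ sub: (x + 7) - 3 = 5.
Step 5. [(x + 7) - 3 = 5] add 3: x sits inside (… - 3) ⇒ sub: x + 7 = 8.
Step 6. [x + 7 = 8] +7 is outermost — subtract 7 both sides, so sub: x = 1.

Answer: x ∈ {1}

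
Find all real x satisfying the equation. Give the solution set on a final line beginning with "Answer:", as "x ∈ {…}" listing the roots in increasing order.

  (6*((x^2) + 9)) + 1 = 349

Step 1. [(6*((x^2) + 9)) + 1 = 349] subtract 1: x sits inside (… + 1) ⇒ sub: 6*((x^2) + 9) = 348.
Step 2. [6*((x^2) + 9) = 348] 6·(inner) — divide through by 6 ⇒ div: (x^2) + 9 = 58.
Step 3. [(x^2) + 9 = 58] peel the +9: subtract 9 from each side ⇒ sub: x^2 = 49.
Step 4. [x^2 = 49] LHS squared, RHS 49 ≥ 0: apply √ (±), so sqrt: x = 7 or -7.

Answer: x ∈ {-7, 7}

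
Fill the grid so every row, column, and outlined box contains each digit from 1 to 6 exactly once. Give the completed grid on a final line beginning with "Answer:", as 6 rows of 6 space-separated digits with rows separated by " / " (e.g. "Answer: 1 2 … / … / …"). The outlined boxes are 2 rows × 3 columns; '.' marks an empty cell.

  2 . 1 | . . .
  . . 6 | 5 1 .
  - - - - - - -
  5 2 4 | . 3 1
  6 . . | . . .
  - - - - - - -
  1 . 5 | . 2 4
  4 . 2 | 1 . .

Step 1. [r2c1∈{3}] r2c1 is down to just 3, so r2c1=3.
Step 2. [r3c4∈{6}] r3c4 is down to just 6 ⇒ r3c4=6.
Step 3. [r5c4∈{3}] nothing but 3 survives at r5c4 ⇒ r5c4=3.
Step 4. [r1c4∈{4}] nothing but 4 survives at r1c4, so r1c4=4.
Step 5. [r6c2∈{3,6}] r6c2 is the only open cell in row 6 admitting 3. So r6c2=3.
Step 6. [r1c5∈{6}] nothing but 6 survives at r1c5 ⇒ r1c5=6.
Step 7. [r6c5∈{5}] only 5 remains possible at r6c5. So r6c5=5.
Step 8. [r4c6∈{2,5}] 5 has one home in row 4: r4c6 ⇒ r4c6=5.
Step 9. [r4c3∈{3}] r4c3 has the single candidate 3. So r4c3=3.
Step 10. [r4c4∈{2}] r4c4 is down to just 2. So r4c4=2.
Step 11. [r4c5∈{4}] only 4 remains possible at r4c5. So r4c5=4.
Step 12. [r2c6∈{2}] r2c6's peers cover all but 2, so r2c6=2.
Step 13. [r6c6∈{6}] only 6 remains possible at r6c6 ⇒ r6c6=6.
Step 14. [r4c2∈{1}] nothing but 1 survives at r4c2 ⇒ r4c2=1.
Step 15. [r1c6∈{3}] r1c6 is down to just 3. So r1c6=3.
Step 16. [r5c2∈{6}] r5c2 is down to just 6 ⇒ r5c2=6.
Step 17. [r2c2∈{4}] nothing but 4 survives at r2c2, so r2c2=4.
Step 18. [r1c2∈{5}] r1c2 is down to just 5, so r1c2=5.

Answer: 2 5 1 4 6 3 / 3 4 6 5 1 2 / 5 2 4 6 3 1 / 6 1 3 2 4 5 / 1 6 5 3 2 4 / 4 3 2 1 5 6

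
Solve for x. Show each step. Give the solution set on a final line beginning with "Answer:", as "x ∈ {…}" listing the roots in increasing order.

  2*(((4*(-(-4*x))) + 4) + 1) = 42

Step 1. [2*(((4*(-(-4*x))) + 4) + 1) = 42] LHS = 2·(…); ÷2 both sides ⇒ div: ((4*(-(-4*x))) + 4) + 1 = 21.
Step 2. [((4*(-(-4*x))) + 4) + 1 = 21] peel the +1: subtract 1 from each side. So sub: (4*(-(-4*x))) + 4 = 20.
Step 3. [(4*(-(-4*x))) + 4 = 20] subtract 4: x sits inside (… + 4), so sub: 4*(-(-4*x)) = 16.
Step 4. [4*(-(-4*x)) = 16] divide by the outer 4, so div: -(-4*x) = 4.
Step 5. [-(-4*x) = 4] LHS negated; negate both sides, so neg: -4*x = -4.
Step 6. [-4*x = -4] LHS = -4·(…); ÷-4 both sides ⇒ div: x = 1.

Answer: x ∈ {1}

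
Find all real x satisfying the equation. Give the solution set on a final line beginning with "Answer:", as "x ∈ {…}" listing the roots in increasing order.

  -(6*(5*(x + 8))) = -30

Step 1. [-(6*(5*(x + 8))) = -30] flip signs both sides. So neg: 6*(5*(x + 8)) = 30.
Step 2. [6*(5*(x + 8)) = 30] 6·(inner) — divide through by 6 ⇒ div: 5*(x + 8) = 5.
Step 3. [5*(x + 8) = 5] divide by the outer 5. So div: x + 8 = 1.
Step 4. [x + 8 = 1] subtract 8: x sits inside (… + 8), so sub: x = -7.

Answer: x ∈ {-7}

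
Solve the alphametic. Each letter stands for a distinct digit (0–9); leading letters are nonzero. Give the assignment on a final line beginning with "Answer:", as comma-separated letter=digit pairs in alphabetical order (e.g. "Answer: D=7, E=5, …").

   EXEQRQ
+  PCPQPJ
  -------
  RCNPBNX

Step 1. [col 1: Q + J ≡ X (mod 10)] column 1 (Q + J ≡ X (mod 10), carry-in 0) doesn't pin Q yet; pick Q=5 and continue ⇒ Q=5.
Step 2. [R] adding two 6-digit numbers gives at most 6+1 digits, and here it does — R is that final carry and must be 1, so R=1.
Step 3. [col 1: Q + J ≡ X (mod 10)] several values work for X in column 1 (Q + J ≡ X (mod 10), carry-in 0); try X=2. So X=2.
Step 4. [col 1: Q + J ≡ X (mod 10)] column 1 reads Q+J+carry(0)=X with Q=5, X=2; with digits 1,2,5 already taken and all letters distinct, the only value for J is 7. So J=7.
Step 5. [col 2: R + P ≡ N (mod 10)] column 2 (R + P ≡ N (mod 10), carry-in 1) doesn't pin N yet; pick N=6 and continue. So N=6.
Step 6. [col 2: R + P ≡ N (mod 10)] column 2: given R=1, N=6, carry-in 1, and digits 1,2,5,6,7 already taken and all letters distinct, R+P≡N (mod 10) forces P=4, so P=4.
Step 7. [col 3: Q + Q ≡ B (mod 10)] in column 3 we have Q+Q≡B with carry-in 0; given Q=5 and digits 1,2,4,5,6,7 already taken and all letters distinct, that pins B to 0. So B=0.
Step 8. [col 4: E + P ≡ P (mod 10)] column 4 reads E+P+carry(1)=P with P=4; with digits 0,1,2,4,5,6,7 already taken and all letters distinct, the only value for E is 9. So E=9.
Step 9. [col 5: X + C ≡ N (mod 10)] column 5 reads X+C+carry(1)=N with X=2, N=6; with digits 0,1,2,4,5,6,7,9 already taken and all letters distinct, the only value for C is 3. So C=3.

Answer: B=0, C=3, E=9, J=7, N=6, P=4, Q=5, R=1, X=2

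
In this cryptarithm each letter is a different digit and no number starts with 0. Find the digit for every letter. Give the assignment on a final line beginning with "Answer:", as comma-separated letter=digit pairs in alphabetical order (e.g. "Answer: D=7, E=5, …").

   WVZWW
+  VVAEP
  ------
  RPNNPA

Step 1. [col 1: W + P ≡ A (mod 10)] several values work for A in column 1 (W + P ≡ A (mod 10), carry-in 0); try A=5, so A=5.
Step 2. [col 1: W + P ≡ A (mod 10)] column 1 (W + P ≡ A (mod 10), carry-in 0) doesn't pin W yet; pick W=3 and continue. So W=3.
Step 3. [R] R is the leading digit of a 6-digit sum of two 5-digit numbers; the final carry is exactly 1. So R=1.
Step 4. [col 1: W + P ≡ A (mod 10)] column 1 reads W+P+carry(0)=A with W=3, A=5; with digits 1,3,5 already taken and all letters distinct, the only value for P is 2, so P=2.
Step 5. [col 2: W + E ≡ P (mod 10)] column 2: given W=3, P=2, carry-in 0, and digits 1,2,3,5 already taken and all letters distinct, W+E≡P (mod 10) forces E=9, so E=9.
Step 6. [col 3: Z + A ≡ N (mod 10)] column 3 (Z + A ≡ N (mod 10), carry-in 1) doesn't pin Z yet; pick Z=0 and continue, so Z=0.
Step 7. [col 3: Z + A ≡ N (mod 10)] from column 3 (Z=0, A=5, carry-in 1, digits 0,1,2,3,5,9 already taken and all letters distinct): N must equal 6, so N=6.
Step 8. [col 4: V + V ≡ N (mod 10)] from column 4 (N=6, carry-in 0, digits 0,1,2,3,5,6,9 already taken and all letters distinct): V must equal 8, so V=8.

Answer: A=5, E=9, N=6, P=2, R=1, V=8, W=3, Z=0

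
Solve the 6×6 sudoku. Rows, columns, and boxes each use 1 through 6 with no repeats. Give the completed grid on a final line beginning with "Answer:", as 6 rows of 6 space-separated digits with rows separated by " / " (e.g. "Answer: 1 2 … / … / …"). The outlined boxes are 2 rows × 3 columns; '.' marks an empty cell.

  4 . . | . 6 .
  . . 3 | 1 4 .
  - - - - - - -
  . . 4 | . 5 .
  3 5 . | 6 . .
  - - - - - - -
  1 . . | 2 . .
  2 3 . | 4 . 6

Step 1. [r1c4∈{3,5}] col 4 places 5 nowhere but r1c4 ⇒ r1c4=5.
Step 2. [r2c6∈{2}] r2c6 is down to just 2 ⇒ r2c6=2.
Step 3. [r3c2∈{1,2,6}] across row 3, 2 lands solely at r3c2 ⇒ r3c2=2.
Step 4. [r4c3∈{1}] r4c3 is down to just 1 ⇒ r4c3=1.
Step 5. [r5c3∈{5,6}] r5c3 is the only open cell in col 3 admitting 6, so r5c3=6.
Step 6. [r1c6∈{3}] nothing but 3 survives at r1c6. So r1c6=3.
Step 7. [r2c1∈{5,6}] in row 2, 5 fits only at r2c1, so r2c1=5.
Step 8. [r2c2∈{6}] nothing but 6 survives at r2c2, so r2c2=6.
Step 9. [r5c6∈{5}] only 5 remains possible at r5c6. So r5c6=5.
Step 10. [r4c5∈{2}] r4c5 is down to just 2. So r4c5=2.
Step 11. [r3c6∈{1}] r3c6 is down to just 1 ⇒ r3c6=1.
Step 12. [r5c5∈{3}] r5c5 has the single candidate 3, so r5c5=3.
Step 13. [r3c4∈{3}] only 3 remains possible at r3c4, so r3c4=3.
Step 14. [r3c1∈{6}] nothing but 6 survives at r3c1, so r3c1=6.
Step 15. [r5c2∈{4}] only 4 remains possible at r5c2, so r5c2=4.
Step 16. [r6c3∈{5}] nothing but 5 survives at r6c3. So r6c3=5.
Step 17. [r1c2∈{1}] nothing but 1 survives at r1c2 ⇒ r1c2=1.
Step 18. [r1c3∈{2}] r1c3 has the single candidate 2. So r1c3=2.
Step 19. [r4c6∈{4}] r4c6 is down to just 4, so r4c6=4.
Step 20. [r6c5∈{1}] nothing but 1 survives at r6c5, so r6c5=1.

Answer: 4 1 2 5 6 3 / 5 6 3 1 4 2 / 6 2 4 3 5 1 / 3 5 1 6 2 4 / 1 4 6 2 3 5 / 2 3 5 4 1 6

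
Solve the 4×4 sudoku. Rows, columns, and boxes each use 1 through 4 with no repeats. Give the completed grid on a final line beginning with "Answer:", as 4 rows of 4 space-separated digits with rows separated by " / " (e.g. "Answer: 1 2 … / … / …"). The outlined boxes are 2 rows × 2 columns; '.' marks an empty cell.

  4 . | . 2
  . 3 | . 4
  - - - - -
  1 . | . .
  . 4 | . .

Step 1. [r3c4∈{3}] only 3 remains possible at r3c4. So r3c4=3.
Step 2. [r3c2∈{2}] nothing but 2 survives at r3c2. So r3c2=2.
Step 3. [r2c3∈{1}] only 1 remains possible at r2c3, so r2c3=1.
Step 4. [r3c3∈{4}] nothing but 4 survives at r3c3 ⇒ r3c3=4.
Step 5. [r2c1∈{2}] r2c1 is down to just 2. So r2c1=2.
Step 6. [r4c3∈{2}] only 2 remains possible at r4c3. So r4c3=2.
Step 7. [r4c4∈{1}] r4c4's peers cover all but 1, so r4c4=1.
Step 8. [r1c3∈{3}] r1c3 is down to just 3, so r1c3=3.
Step 9. [r4c1∈{3}] r4c1 has the single candidate 3. So r4c1=3.
Step 10. [r1c2∈{1}] nothing but 1 survives at r1c2. So r1c2=1.

Answer: 4 1 3 2 / 2 3 1 4 / 1 2 4 3 / 3 4 2 1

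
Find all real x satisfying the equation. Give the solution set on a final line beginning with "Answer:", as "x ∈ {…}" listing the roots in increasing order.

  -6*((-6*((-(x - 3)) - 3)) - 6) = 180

Step 1. [-6*((-6*((-(x - 3)) - 3)) - 6) = 180] LHS = -6·(…); ÷-6 both sides, so div: (-6*((-(x - 3)) - 3)) - 6 = -30.
Step 2. [(-6*((-(x - 3)) - 3)) - 6 = -30] -6 | LHS and -6 | -30: pull -6 out. So factor: ((-(x - 3)) - 3) + 1 = 5.
Step 3. [((-(x - 3)) - 3) + 1 = 5] +1 is outermost — subtract 1 both sides. So sub: (-(x - 3)) - 3 = 4.
Step 4. [(-(x - 3)) - 3 = 4] 3 comes off first (add 3) ⇒ sub: -(x - 3) = 7.
Step 5. [-(x - 3) = 7] LHS negated; negate both sides, so neg: x - 3 = -7.
Step 6. [x - 3 = -7] add 3: x sits inside (… - 3), so sub: x = -4.

Answer: x ∈ {-4}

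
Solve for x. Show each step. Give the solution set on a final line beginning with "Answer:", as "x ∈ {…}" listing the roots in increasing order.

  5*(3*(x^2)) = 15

Step 1. [5*(3*(x^2)) = 15] 5·(inner) — divide through by 5, so div: 3*(x^2) = 3.
Step 2. [3*(x^2) = 3] divide by the outer 3, so div: x^2 = 1.
Step 3. [x^2 = 1] √ both sides: 1 ≥ 0 gives two branches ⇒ sqrt: x = 1 or -1.

Answer: x ∈ {-1, 1}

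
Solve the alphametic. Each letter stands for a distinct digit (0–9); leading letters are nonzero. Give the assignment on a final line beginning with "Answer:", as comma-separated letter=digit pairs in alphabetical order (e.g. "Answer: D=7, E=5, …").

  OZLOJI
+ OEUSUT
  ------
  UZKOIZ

Step 1. [col 1: I + T ≡ Z (mod 10)] no forcing yet in column 1 (carry-in 0); I=1 is free and consistent — try it, so I=1.
Step 2. [col 1: I + T ≡ Z (mod 10)] no forcing yet in column 1 (carry-in 0); T=5 is free and consistent — try it, so T=5.
Step 3. [col 1: I + T ≡ Z (mod 10)] column 1 reads I+T+carry(0)=Z with I=1, T=5; with digits 1,5 already taken and all letters distinct, the only value for Z is 6 ⇒ Z=6.
Step 4. [col 2: J + U ≡ I (mod 10)] several values work for U in column 2 (J + U ≡ I (mod 10), carry-in 0); try U=4, so U=4.
Step 5. [col 2: J + U ≡ I (mod 10)] column 2 reads J+U+carry(0)=I with U=4, I=1; with digits 1,4,5,6 already taken and all letters distinct, the only value for J is 7 ⇒ J=7.
Step 6. [col 3: O + S ≡ O (mod 10)] in column 3 we have O+S≡O with carry-in 1; given nothing yet and digits 1,4,5,6,7 already taken and all letters distinct, that pins S to 9. So S=9.
Step 7. [col 3: O + S ≡ O (mod 10)] no forcing yet in column 3 (carry-in 1); O=2 is free and consistent — try it ⇒ O=2.
Step 8. [col 4: L + U ≡ K (mod 10)] K=8 is one option consistent with column 4 (L + U ≡ K (mod 10), carry-in 1) — take it. So K=8.
Step 9. [col 4: L + U ≡ K (mod 10)] column 4 reads L+U+carry(1)=K with U=4, K=8; with digits 1,2,4,5,6,7,8,9 already taken and all letters distinct, the only value for L is 3, so L=3.
Step 10. [col 5: Z + E ≡ Z (mod 10)] column 5 reads Z+E+carry(0)=Z with Z=6; with digits 1,2,3,4,5,6,7,8,9 already taken and all letters distinct, the only value for E is 0, so E=0.

Answer: E=0, I=1, J=7, K=8, L=3, O=2, S=9, T=5, U=4, Z=6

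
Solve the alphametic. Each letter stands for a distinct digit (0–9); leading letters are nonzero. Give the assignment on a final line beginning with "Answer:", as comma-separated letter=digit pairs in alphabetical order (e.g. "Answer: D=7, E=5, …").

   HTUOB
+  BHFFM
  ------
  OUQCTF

Step 1. [O] O is the leading digit of a 6-digit sum of two 5-digit numbers; the final carry is exactly 1. So O=1.
Step 2. [col 1: B + M ≡ F (mod 10)] column 1 (B + M ≡ F (mod 10), carry-in 0) doesn't pin F yet; pick F=6 and continue. So F=6.
Step 3. [col 1: B + M ≡ F (mod 10)] M=2 is one option consistent with column 1 (B + M ≡ F (mod 10), carry-in 0) — take it. So M=2.
Step 4. [col 1: B + M ≡ F (mod 10)] in column 1 we have B+M≡F with carry-in 0; given M=2, F=6 and digits 1,2,6 already taken and all letters distinct, that pins B to 4. So B=4.
Step 5. [col 2: O + F ≡ T (mod 10)] in column 2 we have O+F≡T with carry-in 0; given O=1, F=6 and digits 1,2,4,6 already taken and all letters distinct, that pins T to 7 ⇒ T=7.
Step 6. [col 3: U + F ≡ C (mod 10)] column 3 (U + F ≡ C (mod 10), carry-in 0) doesn't pin C yet; pick C=9 and continue ⇒ C=9.
Step 7. [col 3: U + F ≡ C (mod 10)] in column 3 we have U+F≡C with carry-in 0; given F=6, C=9 and digits 1,2,4,6,7,9 already taken and all letters distinct, that pins U to 3. So U=3.
Step 8. [col 4: T + H ≡ Q (mod 10)] from column 4 (T=7, carry-in 0, digits 1,2,3,4,6,7,9 already taken and all letters distinct): Q must equal 5 ⇒ Q=5.
Step 9. [col 4: T + H ≡ Q (mod 10)] column 4: given T=7, Q=5, carry-in 0, and digits 1,2,3,4,5,6,7,9 already taken and all letters distinct, T+H≡Q (mod 10) forces H=8, so H=8.

Answer: B=4, C=9, F=6, H=8, M=2, O=1, Q=5, T=7, U=3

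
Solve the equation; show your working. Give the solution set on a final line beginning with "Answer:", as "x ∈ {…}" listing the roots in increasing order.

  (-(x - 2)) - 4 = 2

Step 1. [(-(x - 2)) - 4 = 2] add 4: x sits inside (… - 4), so sub: -(x - 2) = 6.
Step 2. [-(x - 2) = 6] flip signs both sides, so neg: x - 2 = -6.
Step 3. [x - 2 = -6] add 2: x sits inside (… - 2). So sub: x = -4.

Answer: x ∈ {-4}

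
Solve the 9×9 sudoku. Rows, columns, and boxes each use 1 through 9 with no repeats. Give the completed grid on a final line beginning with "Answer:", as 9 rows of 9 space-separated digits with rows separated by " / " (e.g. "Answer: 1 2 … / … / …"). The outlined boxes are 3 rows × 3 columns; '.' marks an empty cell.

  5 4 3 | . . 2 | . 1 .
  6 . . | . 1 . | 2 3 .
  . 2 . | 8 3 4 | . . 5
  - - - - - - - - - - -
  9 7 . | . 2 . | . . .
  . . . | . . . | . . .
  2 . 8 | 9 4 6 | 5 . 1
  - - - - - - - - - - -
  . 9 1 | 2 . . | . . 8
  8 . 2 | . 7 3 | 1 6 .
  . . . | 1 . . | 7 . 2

Step 1. [r7c6∈{5}] r7c6's peers cover all but 5, so r7c6=5.
Step 2. [r7c8∈{4}] r7c8's peers cover all but 4, so r7c8=4.
Step 3. [r5c2∈{1,3,5,6}] col 2 places 1 nowhere but r5c2, so r5c2=1.
Step 4. [r3c7∈{6,9}] across row 3, 6 lands solely at r3c7 ⇒ r3c7=6.
Step 5. [r8c9∈{9}] nothing but 9 survives at r8c9. So r8c9=9.
Step 6. [r5c5∈{5,8}] r5c5 is the only open cell in col 5 admitting 5. So r5c5=5.
Step 7. [r1c9∈{7}] r1c9's peers cover all but 7, so r1c9=7.
Step 8. [r9c2∈{3,5,6}] col 2 places 6 nowhere but r9c2, so r9c2=6.
Step 9. [r4c8∈{8}] nothing but 8 survives at r4c8, so r4c8=8.
Step 10. [r9c1∈{3,4}] across row 9, 3 lands solely at r9c1. So r9c1=3.
Step 11. [r5c1∈{4}] r5c1's peers cover all but 4, so r5c1=4.
Step 12. [r4c4∈{3}] r4c4 is down to just 3. So r4c4=3.
Step 13. [r5c4∈{7}] only 7 remains possible at r5c4, so r5c4=7.
Step 14. [r3c8∈{9}] r3c8 is down to just 9. So r3c8=9.
Step 15. [r1c5∈{6,9}] row 1 places 9 nowhere but r1c5 ⇒ r1c5=9.
Step 16. [r3c3∈{7}] only 7 remains possible at r3c3, so r3c3=7.
Step 17. [r5c9∈{3,6}] r5c9 is the only open cell in col 9 admitting 3 ⇒ r5c9=3.
Step 18. [r4c3∈{5,6}] across row 4, 5 lands solely at r4c3. So r4c3=5.
Step 19. [r2c9∈{4}] nothing but 4 survives at r2c9, so r2c9=4.
Step 20. [r9c6∈{8,9}] r9c6 is the only open cell in row 9 admitting 9 ⇒ r9c6=9.
Step 21. [r7c7∈{3}] only 3 remains possible at r7c7. So r7c7=3.
Step 22. [r3c1∈{1}] only 1 remains possible at r3c1, so r3c1=1.
Step 23. [r9c8∈{5}] only 5 remains possible at r9c8. So r9c8=5.
Step 24. [r4c7∈{4}] only 4 remains possible at r4c7, so r4c7=4.
Step 25. [r8c4∈{4}] r8c4's peers cover all but 4, so r8c4=4.
Step 26. [r7c1∈{7}] r7c1 has the single candidate 7, so r7c1=7.
Step 27. [r6c2∈{3}] r6c2 is down to just 3. So r6c2=3.
Step 28. [r5c7∈{9}] r5c7 is down to just 9 ⇒ r5c7=9.
Step 29. [r1c7∈{8}] r1c7 has the single candidate 8, so r1c7=8.
Step 30. [r4c9∈{6}] r4c9's peers cover all but 6, so r4c9=6.
Step 31. [r6c8∈{7}] nothing but 7 survives at r6c8, so r6c8=7.
Step 32. [r5c3∈{6}] r5c3 has the single candidate 6, so r5c3=6.
Step 33. [r7c5∈{6}] only 6 remains possible at r7c5 ⇒ r7c5=6.
Step 34. [r4c6∈{1}] only 1 remains possible at r4c6. So r4c6=1.
Step 35. [r9c5∈{8}] nothing but 8 survives at r9c5. So r9c5=8.
Step 36. [r2c3∈{9}] only 9 remains possible at r2c3 ⇒ r2c3=9.
Step 37. [r5c6∈{8}] r5c6 is down to just 8 ⇒ r5c6=8.
Step 38. [r2c6∈{7}] nothing but 7 survives at r2c6, so r2c6=7.
Step 39. [r2c4∈{5}] r2c4 is down to just 5, so r2c4=5.
Step 40. [r8c2∈{5}] r8c2 has the single candidate 5, so r8c2=5.
Step 41. [r1c4∈{6}] r1c4 is down to just 6. So r1c4=6.
Step 42. [r9c3∈{4}] nothing but 4 survives at r9c3 ⇒ r9c3=4.
Step 43. [r5c8∈{2}] nothing but 2 survives at r5c8. So r5c8=2.
Step 44. [r2c2∈{8}] r2c2's peers cover all but 8 ⇒ r2c2=8.

Answer: 5 4 3 6 9 2 8 1 7 / 6 8 9 5 1 7 2 3 4 / 1 2 7 8 3 4 6 9 5 / 9 7 5 3 2 1 4 8 6 / 4 1 6 7 5 8 9 2 3 / 2 3 8 9 4 6 5 7 1 / 7 9 1 2 6 5 3 4 8 / 8 5 2 4 7 3 1 6 9 / 3 6 4 1 8 9 7 5 2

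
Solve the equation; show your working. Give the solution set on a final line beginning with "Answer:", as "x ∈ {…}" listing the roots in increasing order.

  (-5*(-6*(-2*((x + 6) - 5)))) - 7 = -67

Step 1. [(-5*(-6*(-2*((x + 6) - 5)))) - 7 = -67] peel the -7: add 7 from each side ⇒ sub: -5*(-6*(-2*((x + 6) - 5))) = -60.
Step 2. [-5*(-6*(-2*((x + 6) - 5))) = -60] LHS = -5·(…); ÷-5 both sides. So div: -6*(-2*((x + 6) - 5)) = 12.
Step 3. [-6*(-2*((x + 6) - 5)) = 12] divide by the outer -6. So div: -2*((x + 6) - 5) = -2.
Step 4. [-2*((x + 6) - 5) = -2] divide by the outer -2, so div: (x + 6) - 5 = 1.
Step 5. [(x + 6) - 5 = 1] add 5: x sits inside (… - 5). So sub: x + 6 = 6.
Step 6. [x + 6 = 6] subtract 6: x sits inside (… + 6). So sub: x = 0.

Answer: x ∈ {0}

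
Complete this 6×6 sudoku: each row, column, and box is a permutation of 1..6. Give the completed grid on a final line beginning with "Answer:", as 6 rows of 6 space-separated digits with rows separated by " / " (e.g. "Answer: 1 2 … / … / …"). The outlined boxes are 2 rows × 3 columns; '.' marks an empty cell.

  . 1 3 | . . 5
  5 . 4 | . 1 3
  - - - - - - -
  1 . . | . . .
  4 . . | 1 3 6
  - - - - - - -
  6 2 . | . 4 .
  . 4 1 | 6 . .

Step 1. [r4c2∈{5}] nothing but 5 survives at r4c2 ⇒ r4c2=5.
Step 2. [r2c4∈{2}] only 2 remains possible at r2c4, so r2c4=2.
Step 3. [r6c5∈{2,5}] row 6 places 5 nowhere but r6c5. So r6c5=5.
Step 4. [r3c6∈{2,4}] col 6 places 4 nowhere but r3c6 ⇒ r3c6=4.
Step 5. [r3c3∈{2,6}] col 3 places 6 nowhere but r3c3, so r3c3=6.
Step 6. [r1c5∈{6}] r1c5 is down to just 6 ⇒ r1c5=6.
Step 7. [r2c2∈{6}] r2c2 is down to just 6. So r2c2=6.
Step 8. [r3c2∈{3}] only 3 remains possible at r3c2. So r3c2=3.
Step 9. [r5c4∈{3}] only 3 remains possible at r5c4, so r5c4=3.
Step 10. [r6c6∈{2}] r6c6 has the single candidate 2 ⇒ r6c6=2.
Step 11. [r5c6∈{1}] nothing but 1 survives at r5c6, so r5c6=1.
Step 12. [r3c4∈{5}] r3c4 has the single candidate 5, so r3c4=5.
Step 13. [r3c5∈{2}] r3c5's peers cover all but 2 ⇒ r3c5=2.
Step 14. [r1c4∈{4}] r1c4's peers cover all but 4. So r1c4=4.
Step 15. [r6c1∈{3}] only 3 remains possible at r6c1 ⇒ r6c1=3.
Step 16. [r5c3∈{5}] nothing but 5 survives at r5c3. So r5c3=5.
Step 17. [r1c1∈{2}] only 2 remains possible at r1c1, so r1c1=2.
Step 18. [r4c3∈{2}] r4c3's peers cover all but 2 ⇒ r4c3=2.

Answer: 2 1 3 4 6 5 / 5 6 4 2 1 3 / 1 3 6 5 2 4 / 4 5 2 1 3 6 / 6 2 5 3 4 1 / 3 4 1 6 5 2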